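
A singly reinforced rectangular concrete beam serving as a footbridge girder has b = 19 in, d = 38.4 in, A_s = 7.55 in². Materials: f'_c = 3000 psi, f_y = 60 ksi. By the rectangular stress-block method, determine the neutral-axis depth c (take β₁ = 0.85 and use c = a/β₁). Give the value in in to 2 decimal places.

T = A_s f_y = 7.55 × 60 = 453 kips.
a = T/(0.85 f'_c b) = 453/(0.85 × 3 × 19) = 9.3498 in.
With β₁ = 0.85, c = a/β₁ = 9.3498/0.85 = 11.00 in.

c ≈ 11.00 in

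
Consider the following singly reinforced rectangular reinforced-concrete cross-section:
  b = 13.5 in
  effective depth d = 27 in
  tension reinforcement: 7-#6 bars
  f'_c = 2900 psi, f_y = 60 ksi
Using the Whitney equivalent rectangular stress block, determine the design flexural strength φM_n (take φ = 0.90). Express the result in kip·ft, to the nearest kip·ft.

φM_n ≈ 336 kip·ft

A_s = 7 × 0.44 = 3.08 in².
T = A_s f_y = 3.08 × 60 = 184.8 kips.
a = T/(0.85 f'_c b) = 184.8/(0.85 × 2.9 × 13.5) = 5.553 in.
M_n = T(d − a/2) = 184.8 × (27 − 2.7765) = 4476.5 kip·in = 4476.5/12 = 373.04 kip·ft.
φM_n = 0.90 × 373.04 = 335.74 kip·ft.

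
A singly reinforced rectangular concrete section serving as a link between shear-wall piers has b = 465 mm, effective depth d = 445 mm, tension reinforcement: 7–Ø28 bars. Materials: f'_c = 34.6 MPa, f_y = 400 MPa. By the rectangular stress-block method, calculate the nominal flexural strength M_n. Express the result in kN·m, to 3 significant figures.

M_n ≈ 659 kN·m

A_s = 7 × 616 = 4312 mm².
T = A_s f_y = 4312 × 400 = 1724800 N = 1724.8 kN.
From C = T: a = T/(0.85 f'_c b) = 1724800/(0.85 × 34.6 × 465) = 126.12 mm.
M_n = T(d − a/2) = 1724.8 kN × (445 − 63.06) mm = 658.77 kN·m.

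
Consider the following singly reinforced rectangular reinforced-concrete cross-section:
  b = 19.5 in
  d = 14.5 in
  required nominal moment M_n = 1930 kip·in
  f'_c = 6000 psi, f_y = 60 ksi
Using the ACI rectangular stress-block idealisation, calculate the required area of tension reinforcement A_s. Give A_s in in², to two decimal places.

A_s ≈ 2.33 in²

From M_n = 0.85 f'_c a b (d − a/2):
a = d − √(d² − 2M_n/(0.85 f'_c b)) = 14.5 − √(14.5² − 2 × 1930/(0.85 × 6 × 19.5)) = 1.407 in.
A_s = 0.85 f'_c a b / f_y = 0.85 × 6 × 1.407 × 19.5 / 60 = 2.332 in².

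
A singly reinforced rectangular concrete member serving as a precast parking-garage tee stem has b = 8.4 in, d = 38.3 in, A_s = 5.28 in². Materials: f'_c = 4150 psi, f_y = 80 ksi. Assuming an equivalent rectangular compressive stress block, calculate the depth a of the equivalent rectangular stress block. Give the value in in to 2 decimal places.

a ≈ 14.26 in

T = A_s f_y = 5.28 × 80 = 422.4 kips.
a = T/(0.85 f'_c b) = 422.4/(0.85 × 4.15 × 8.4) = 14.26 in.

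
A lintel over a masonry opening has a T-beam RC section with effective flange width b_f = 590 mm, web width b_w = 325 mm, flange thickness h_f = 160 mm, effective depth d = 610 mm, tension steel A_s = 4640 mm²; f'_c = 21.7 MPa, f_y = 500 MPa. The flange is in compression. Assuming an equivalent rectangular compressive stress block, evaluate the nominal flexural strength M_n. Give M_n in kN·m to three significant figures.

M_n ≈ 1160 kN·m

Tension: T = A_s f_y = 4640 × 500 = 2320000 N.
Try a within the flange: a = T/(0.85 f'_c b_f) = 2320000/(0.85 × 21.7 × 590) = 213.19 mm.
a = 213.19 > h_f = 160 mm: the block extends into the web. Split into flange-overhang and web parts.
C_f = 0.85 f'_c (b_f − b_w) h_f = 0.85 × 21.7 × (590 − 325) × 160 = 782068 N.
Remaining web compression depth: a_w = (T − C_f)/(0.85 f'_c b_w) = (2320000 − 782068)/(0.85 × 21.7 × 325) = 256.55 mm.
M_n = C_f(d − h_f/2) + (T − C_f)(d − a_w/2) = 782068 × (610 − 80) + 1537932 × (610 − 128.275) = 414.50 + 740.86 = 1155.36 × 10⁶ N·mm.
M_n = 1155.36 kN·m.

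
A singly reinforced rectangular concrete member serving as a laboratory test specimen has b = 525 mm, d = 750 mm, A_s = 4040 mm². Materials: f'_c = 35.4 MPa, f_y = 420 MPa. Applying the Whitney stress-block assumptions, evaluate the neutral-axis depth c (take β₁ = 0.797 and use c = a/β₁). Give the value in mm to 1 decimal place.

c ≈ 134.8 mm

T = A_s f_y = 4040 × 420 = 1696800 N = 1696.8 kN.
Setting C = 0.85 f'_c a b equal to T: a = 1696800/(0.85 × 35.4 × 525) = 107.411 mm.
With β₁ = 0.797, c = a/β₁ = 107.411/0.797 = 134.8 mm.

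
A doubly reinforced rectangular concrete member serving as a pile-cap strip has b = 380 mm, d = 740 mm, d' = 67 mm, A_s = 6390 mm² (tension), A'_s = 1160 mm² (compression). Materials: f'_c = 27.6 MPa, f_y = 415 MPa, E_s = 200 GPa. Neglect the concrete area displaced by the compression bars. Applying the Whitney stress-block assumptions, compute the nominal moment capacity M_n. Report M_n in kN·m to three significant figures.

Assume both tension and compression steel yield.
Net tension couple steel: A_s − A'_s = 5230 mm².
a = (A_s − A'_s) f_y / (0.85 f'_c b) = 2170450/(0.85 × 27.6 × 380) = 243.47 mm.
c = a/β₁ = 243.47/0.85 = 286.44 mm; ε'_s = 0.003(c − d')/c = 0.0023 ≥ f_y/E_s = 0.0021, so compression steel does yield.
M_n = (A_s − A'_s) f_y (d − a/2) + A'_s f_y (d − d') = [2170450 × (740 − 121.735) + 481400 × (740 − 67)] × 10⁻⁶ = 1341.91 + 323.98 = 1665.89 kN·m.

M_n ≈ 1670 kN·m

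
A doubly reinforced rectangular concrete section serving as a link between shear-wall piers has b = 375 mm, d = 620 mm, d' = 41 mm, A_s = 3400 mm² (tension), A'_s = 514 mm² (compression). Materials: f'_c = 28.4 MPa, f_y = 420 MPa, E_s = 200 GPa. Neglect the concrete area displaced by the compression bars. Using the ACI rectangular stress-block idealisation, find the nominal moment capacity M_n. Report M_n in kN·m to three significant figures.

M_n ≈ 795 kN·m

Assume both tension and compression steel yield.
Net tension couple steel: A_s − A'_s = 2886 mm².
a = (A_s − A'_s) f_y / (0.85 f'_c b) = 1212120/(0.85 × 28.4 × 375) = 133.90 mm.
c = a/β₁ = 133.90/0.847 = 158.09 mm; ε'_s = 0.003(c − d')/c = 0.0022 ≥ f_y/E_s = 0.0021, so compression steel does yield.
M_n = (A_s − A'_s) f_y (d − a/2) + A'_s f_y (d − d') = [1212120 × (620 − 66.95) + 215880 × (620 − 41)] × 10⁻⁶ = 670.36 + 124.99 = 795.35 kN·m.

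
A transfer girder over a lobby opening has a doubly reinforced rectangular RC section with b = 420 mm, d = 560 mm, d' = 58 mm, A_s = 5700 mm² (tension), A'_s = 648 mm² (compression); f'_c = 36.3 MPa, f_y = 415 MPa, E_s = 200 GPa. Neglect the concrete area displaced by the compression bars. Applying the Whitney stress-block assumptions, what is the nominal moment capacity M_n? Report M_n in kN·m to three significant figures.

M_n ≈ 1140 kN·m

Assume both tension and compression steel yield.
Net tension couple steel: A_s − A'_s = 5052 mm².
a = (A_s − A'_s) f_y / (0.85 f'_c b) = 2096580/(0.85 × 36.3 × 420) = 161.78 mm.
c = a/β₁ = 161.78/0.791 = 204.53 mm; ε'_s = 0.003(c − d')/c = 0.0021 ≥ f_y/E_s = 0.0021, so compression steel does yield.
M_n = (A_s − A'_s) f_y (d − a/2) + A'_s f_y (d − d') = [2096580 × (560 − 80.89) + 268920 × (560 − 58)] × 10⁻⁶ = 1004.49 + 135.00 = 1139.49 kN·m.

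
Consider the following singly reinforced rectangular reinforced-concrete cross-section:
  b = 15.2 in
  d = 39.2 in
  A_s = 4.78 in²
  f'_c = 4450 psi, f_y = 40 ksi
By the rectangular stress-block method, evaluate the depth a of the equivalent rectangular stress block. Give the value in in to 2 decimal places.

a ≈ 3.33 in

T = A_s f_y = 4.78 × 40 = 191.2 kips.
a = T/(0.85 f'_c b) = 191.2/(0.85 × 4.45 × 15.2) = 3.33 in.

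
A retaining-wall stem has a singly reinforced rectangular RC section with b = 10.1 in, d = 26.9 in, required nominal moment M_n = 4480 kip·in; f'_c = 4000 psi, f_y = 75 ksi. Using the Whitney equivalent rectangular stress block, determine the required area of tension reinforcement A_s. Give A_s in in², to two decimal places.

From M_n = 0.85 f'_c a b (d − a/2):
a = d − √(d² − 2M_n/(0.85 f'_c b)) = 26.9 − √(26.9² − 2 × 4480/(0.85 × 4 × 10.1)) = 5.390 in.
A_s = 0.85 f'_c a b / f_y = 0.85 × 4 × 5.390 × 10.1 / 75 = 2.468 in².

A_s ≈ 2.47 in²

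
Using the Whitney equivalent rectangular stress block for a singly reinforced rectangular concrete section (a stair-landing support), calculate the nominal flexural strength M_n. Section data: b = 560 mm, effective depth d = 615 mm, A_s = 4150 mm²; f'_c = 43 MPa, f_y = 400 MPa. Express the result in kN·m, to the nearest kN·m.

T = A_s f_y = 4150 × 400 = 1660000 N = 1660 kN.
From C = T: a = T/(0.85 f'_c b) = 1660000/(0.85 × 43 × 560) = 81.10 mm.
M_n = T(d − a/2) = 1660 kN × (615 − 40.55) mm = 953.59 kN·m.

M_n ≈ 954 kN·m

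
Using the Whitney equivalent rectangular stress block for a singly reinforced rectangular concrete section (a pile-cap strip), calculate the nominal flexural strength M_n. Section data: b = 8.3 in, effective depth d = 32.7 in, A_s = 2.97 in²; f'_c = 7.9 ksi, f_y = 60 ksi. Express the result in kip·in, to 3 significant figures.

T = A_s f_y = 2.97 × 60 = 178.2 kips.
a = T/(0.85 f'_c b) = 178.2/(0.85 × 7.9 × 8.3) = 3.197 in.
M_n = T(d − a/2) = 178.2 × (32.7 − 1.5985) = 5542.3 kip·in.

M_n ≈ 5540 kip·in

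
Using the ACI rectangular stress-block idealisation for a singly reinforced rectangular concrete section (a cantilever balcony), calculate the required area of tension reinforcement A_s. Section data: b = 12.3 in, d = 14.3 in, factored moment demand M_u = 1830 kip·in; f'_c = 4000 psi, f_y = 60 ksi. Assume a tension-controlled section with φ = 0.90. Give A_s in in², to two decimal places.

A_s ≈ 2.75 in²

M_n = M_u/φ = 1830/0.90 = 2033.33 kip·in.
From M_n = 0.85 f'_c a b (d − a/2):
a = d − √(d² − 2M_n/(0.85 f'_c b)) = 14.3 − √(14.3² − 2 × 2033.33/(0.85 × 4 × 12.3)) = 3.944 in.
A_s = 0.85 f'_c a b / f_y = 0.85 × 4 × 3.944 × 12.3 / 60 = 2.749 in².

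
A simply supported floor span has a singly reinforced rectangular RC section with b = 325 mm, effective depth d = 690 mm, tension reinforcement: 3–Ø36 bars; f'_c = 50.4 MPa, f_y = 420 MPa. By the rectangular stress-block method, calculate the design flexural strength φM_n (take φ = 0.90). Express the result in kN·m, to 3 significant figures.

φM_n ≈ 743 kN·m

A_s = 3 × 1018 = 3054 mm².
T = A_s f_y = 3054 × 420 = 1282680 N = 1282.68 kN.
From C = T: a = T/(0.85 f'_c b) = 1282680/(0.85 × 50.4 × 325) = 92.13 mm.
M_n = T(d − a/2) = 1282.68 kN × (690 − 46.065) mm = 825.96 kN·m.
φM_n = 0.90 × 825.96 = 743.36 kN·m.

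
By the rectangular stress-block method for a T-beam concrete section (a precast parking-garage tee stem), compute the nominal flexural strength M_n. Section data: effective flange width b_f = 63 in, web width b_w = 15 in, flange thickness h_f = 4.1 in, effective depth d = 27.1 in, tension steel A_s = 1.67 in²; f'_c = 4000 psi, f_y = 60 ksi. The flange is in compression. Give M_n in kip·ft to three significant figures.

M_n ≈ 224 kip·ft

Tension: T = A_s f_y = 1.67 × 60 = 100.2 kips.
Try a within the flange: a = T/(0.85 f'_c b_f) = 100.2/(0.85 × 4 × 63) = 0.468 in.
Since a = 0.468 ≤ h_f = 4.1 in, the stress block lies entirely in the flange; analyse as a rectangular beam of width b_f.
M_n = T(d − a/2) = 100.2 × (27.1 − 0.234) = 2692.0 kip·in.
M_n = 2692.0/12 = 224.33 kip·ft.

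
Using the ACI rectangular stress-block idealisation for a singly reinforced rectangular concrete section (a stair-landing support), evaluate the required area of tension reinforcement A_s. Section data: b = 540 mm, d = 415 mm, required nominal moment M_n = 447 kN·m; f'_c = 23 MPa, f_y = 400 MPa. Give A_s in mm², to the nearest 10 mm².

A_s ≈ 3140 mm²

With M_n = 0.85 f'_c a b (d − a/2), solve the quadratic for a:
a = d − √(d² − 2M_n/(0.85 f'_c b)) = 415 − √(415² − 2 × 447×10⁶/(0.85 × 23 × 540)) = 119.13 mm.
A_s = 0.85 f'_c a b / f_y = 0.85 × 23 × 119.13 × 540 / 400 = 3144.1 mm².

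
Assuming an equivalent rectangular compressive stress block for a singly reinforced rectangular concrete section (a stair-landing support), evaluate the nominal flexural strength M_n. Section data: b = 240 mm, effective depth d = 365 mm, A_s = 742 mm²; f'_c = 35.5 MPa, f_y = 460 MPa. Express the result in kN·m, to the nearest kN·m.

M_n ≈ 117 kN·m

T = A_s f_y = 742 × 460 = 341320 N = 341.32 kN.
From C = T: a = T/(0.85 f'_c b) = 341320/(0.85 × 35.5 × 240) = 47.13 mm.
M_n = T(d − a/2) = 341.32 kN × (365 − 23.565) mm = 116.54 kN·m.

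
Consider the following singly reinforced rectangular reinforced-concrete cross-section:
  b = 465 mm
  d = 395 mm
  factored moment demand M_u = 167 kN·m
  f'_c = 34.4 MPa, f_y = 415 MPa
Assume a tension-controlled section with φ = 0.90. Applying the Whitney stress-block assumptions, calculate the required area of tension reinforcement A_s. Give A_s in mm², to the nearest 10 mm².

A_s ≈ 1190 mm²

M_n = M_u/φ = 167/0.90 = 185.556 kN·m.
With M_n = 0.85 f'_c a b (d − a/2), solve the quadratic for a:
a = d − √(d² − 2M_n/(0.85 f'_c b)) = 395 − √(395² − 2 × 185.556×10⁶/(0.85 × 34.4 × 465)) = 36.21 mm.
A_s = 0.85 f'_c a b / f_y = 0.85 × 34.4 × 36.21 × 465 / 415 = 1186.3 mm².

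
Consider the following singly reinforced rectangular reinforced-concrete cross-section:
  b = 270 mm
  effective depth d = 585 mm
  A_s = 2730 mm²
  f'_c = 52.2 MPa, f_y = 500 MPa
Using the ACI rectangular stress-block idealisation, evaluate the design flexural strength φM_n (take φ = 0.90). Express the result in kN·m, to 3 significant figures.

T = A_s f_y = 2730 × 500 = 1365000 N = 1365 kN.
From C = T: a = T/(0.85 f'_c b) = 1365000/(0.85 × 52.2 × 270) = 113.94 mm.
M_n = T(d − a/2) = 1365 kN × (585 − 56.97) mm = 720.76 kN·m.
φM_n = 0.90 × 720.76 = 648.68 kN·m.

φM_n ≈ 649 kN·m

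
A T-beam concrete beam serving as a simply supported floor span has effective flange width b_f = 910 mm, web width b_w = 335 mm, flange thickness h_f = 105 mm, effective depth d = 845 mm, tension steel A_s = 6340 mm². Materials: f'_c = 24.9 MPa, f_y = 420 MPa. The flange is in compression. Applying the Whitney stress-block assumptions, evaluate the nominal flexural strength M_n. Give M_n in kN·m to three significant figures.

Tension: T = A_s f_y = 6340 × 420 = 2662800 N.
Try a within the flange: a = T/(0.85 f'_c b_f) = 2662800/(0.85 × 24.9 × 910) = 138.25 mm.
a = 138.25 > h_f = 105 mm: the block extends into the web. Split into flange-overhang and web parts.
C_f = 0.85 f'_c (b_f − b_w) h_f = 0.85 × 24.9 × (910 − 335) × 105 = 1277837 N.
Remaining web compression depth: a_w = (T − C_f)/(0.85 f'_c b_w) = (2662800 − 1277837)/(0.85 × 24.9 × 335) = 195.33 mm.
M_n = C_f(d − h_f/2) + (T − C_f)(d − a_w/2) = 1277837 × (845 − 52.5) + 1384963 × (845 − 97.665) = 1012.69 + 1035.03 = 2047.72 × 10⁶ N·mm.
M_n = 2047.72 kN·m.

M_n ≈ 2050 kN·m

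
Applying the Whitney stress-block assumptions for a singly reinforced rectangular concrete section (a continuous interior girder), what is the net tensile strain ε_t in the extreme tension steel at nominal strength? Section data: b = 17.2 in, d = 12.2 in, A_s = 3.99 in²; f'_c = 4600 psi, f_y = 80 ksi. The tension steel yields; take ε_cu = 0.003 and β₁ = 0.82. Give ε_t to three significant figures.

a = A_s f_y/(0.85 f'_c b) = 4.746 in.
β₁ = 0.82, so c = a/β₁ = 4.746/0.82 = 5.788 in.
From the linear strain diagram with ε_cu = 0.003: ε_t = 0.003 (d − c)/c = 0.003 × (12.2 − 5.788)/5.788 = 0.00332.
ε_t < 0.004 — the section is over-reinforced for flexure under ACI limits.

ε_t ≈ 0.00332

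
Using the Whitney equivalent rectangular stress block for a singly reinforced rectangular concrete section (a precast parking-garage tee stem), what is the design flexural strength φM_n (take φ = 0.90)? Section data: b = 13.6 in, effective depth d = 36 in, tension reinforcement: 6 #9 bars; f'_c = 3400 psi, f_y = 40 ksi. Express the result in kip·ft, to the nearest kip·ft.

A_s = 6 × 1 = 6 in².
T = A_s f_y = 6 × 40 = 240 kips.
a = T/(0.85 f'_c b) = 240/(0.85 × 3.4 × 13.6) = 6.106 in.
M_n = T(d − a/2) = 240 × (36 − 3.053) = 7907.3 kip·in = 7907.3/12 = 658.94 kip·ft.
φM_n = 0.90 × 658.94 = 593.05 kip·ft.

φM_n ≈ 593 kip·ft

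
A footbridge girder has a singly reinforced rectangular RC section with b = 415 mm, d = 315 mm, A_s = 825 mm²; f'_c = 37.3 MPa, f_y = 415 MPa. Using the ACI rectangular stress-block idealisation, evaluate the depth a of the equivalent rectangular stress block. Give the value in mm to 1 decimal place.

a ≈ 26.0 mm

T = A_s f_y = 825 × 415 = 342375 N = 342.375 kN.
Setting C = 0.85 f'_c a b equal to T: a = 342375/(0.85 × 37.3 × 415) = 26.0 mm.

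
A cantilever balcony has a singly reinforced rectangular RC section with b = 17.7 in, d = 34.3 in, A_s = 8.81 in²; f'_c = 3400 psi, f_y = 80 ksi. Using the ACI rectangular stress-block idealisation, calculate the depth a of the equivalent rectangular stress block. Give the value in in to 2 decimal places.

a ≈ 13.78 in

T = A_s f_y = 8.81 × 80 = 704.8 kips.
a = T/(0.85 f'_c b) = 704.8/(0.85 × 3.4 × 17.7) = 13.78 in.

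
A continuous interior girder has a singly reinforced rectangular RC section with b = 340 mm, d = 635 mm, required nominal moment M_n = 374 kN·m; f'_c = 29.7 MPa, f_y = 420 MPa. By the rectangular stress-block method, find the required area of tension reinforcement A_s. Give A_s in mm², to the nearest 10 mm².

A_s ≈ 1490 mm²

With M_n = 0.85 f'_c a b (d − a/2), solve the quadratic for a:
a = d − √(d² − 2M_n/(0.85 f'_c b)) = 635 − √(635² − 2 × 374×10⁶/(0.85 × 29.7 × 340)) = 72.79 mm.
A_s = 0.85 f'_c a b / f_y = 0.85 × 29.7 × 72.79 × 340 / 420 = 1487.6 mm².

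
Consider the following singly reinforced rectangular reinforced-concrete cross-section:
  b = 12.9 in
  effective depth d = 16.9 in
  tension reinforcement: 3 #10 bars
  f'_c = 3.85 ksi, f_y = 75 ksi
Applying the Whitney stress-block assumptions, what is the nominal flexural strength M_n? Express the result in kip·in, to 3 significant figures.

A_s = 3 × 1.27 = 3.81 in².
T = A_s f_y = 3.81 × 75 = 285.75 kips.
a = T/(0.85 f'_c b) = 285.75/(0.85 × 3.85 × 12.9) = 6.769 in.
M_n = T(d − a/2) = 285.75 × (16.9 − 3.3845) = 3862.1 kip·in.

M_n ≈ 3860 kip·in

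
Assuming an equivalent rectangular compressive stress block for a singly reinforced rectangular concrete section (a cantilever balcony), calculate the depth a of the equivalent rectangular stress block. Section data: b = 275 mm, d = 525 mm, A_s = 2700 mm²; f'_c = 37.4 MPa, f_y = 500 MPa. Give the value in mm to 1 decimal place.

a ≈ 154.4 mm

T = A_s f_y = 2700 × 500 = 1350000 N = 1350 kN.
Setting C = 0.85 f'_c a b equal to T: a = 1350000/(0.85 × 37.4 × 275) = 154.4 mm.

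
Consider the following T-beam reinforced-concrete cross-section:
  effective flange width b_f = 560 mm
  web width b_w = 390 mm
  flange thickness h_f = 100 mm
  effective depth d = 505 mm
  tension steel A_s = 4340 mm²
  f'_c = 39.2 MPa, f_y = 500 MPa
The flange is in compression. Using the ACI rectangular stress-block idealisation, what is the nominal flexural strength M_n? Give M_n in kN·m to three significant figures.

M_n ≈ 969 kN·m

Tension: T = A_s f_y = 4340 × 500 = 2170000 N.
Try a within the flange: a = T/(0.85 f'_c b_f) = 2170000/(0.85 × 39.2 × 560) = 116.30 mm.
a = 116.30 > h_f = 100 mm: the block extends into the web. Split into flange-overhang and web parts.
C_f = 0.85 f'_c (b_f − b_w) h_f = 0.85 × 39.2 × (560 − 390) × 100 = 566440 N.
Remaining web compression depth: a_w = (T − C_f)/(0.85 f'_c b_w) = (2170000 − 566440)/(0.85 × 39.2 × 390) = 123.40 mm.
M_n = C_f(d − h_f/2) + (T − C_f)(d − a_w/2) = 566440 × (505 − 50) + 1603560 × (505 − 61.7) = 257.73 + 710.86 = 968.59 × 10⁶ N·mm.
M_n = 968.59 kN·m.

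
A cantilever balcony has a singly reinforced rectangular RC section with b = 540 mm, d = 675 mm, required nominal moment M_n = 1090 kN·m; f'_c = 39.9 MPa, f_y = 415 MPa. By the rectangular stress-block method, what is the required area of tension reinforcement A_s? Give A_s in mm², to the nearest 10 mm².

A_s ≈ 4190 mm²

With M_n = 0.85 f'_c a b (d − a/2), solve the quadratic for a:
a = d − √(d² − 2M_n/(0.85 f'_c b)) = 675 − √(675² − 2 × 1090×10⁶/(0.85 × 39.9 × 540)) = 94.84 mm.
A_s = 0.85 f'_c a b / f_y = 0.85 × 39.9 × 94.84 × 540 / 415 = 4185.3 mm².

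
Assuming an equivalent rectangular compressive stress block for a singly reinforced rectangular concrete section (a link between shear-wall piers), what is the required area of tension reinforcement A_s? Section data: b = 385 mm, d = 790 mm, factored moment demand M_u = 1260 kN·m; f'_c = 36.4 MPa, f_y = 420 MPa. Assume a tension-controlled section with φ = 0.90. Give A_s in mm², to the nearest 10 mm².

A_s ≈ 4720 mm²

M_n = M_u/φ = 1260/0.90 = 1400 kN·m.
With M_n = 0.85 f'_c a b (d − a/2), solve the quadratic for a:
a = d − √(d² − 2M_n/(0.85 f'_c b)) = 790 − √(790² − 2 × 1400×10⁶/(0.85 × 36.4 × 385)) = 166.27 mm.
A_s = 0.85 f'_c a b / f_y = 0.85 × 36.4 × 166.27 × 385 / 420 = 4715.7 mm².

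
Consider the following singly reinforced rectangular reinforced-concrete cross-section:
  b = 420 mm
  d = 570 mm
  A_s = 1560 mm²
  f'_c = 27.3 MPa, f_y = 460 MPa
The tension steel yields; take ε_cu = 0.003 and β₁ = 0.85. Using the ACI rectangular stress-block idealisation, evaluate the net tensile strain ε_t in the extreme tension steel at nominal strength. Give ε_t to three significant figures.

a = A_s f_y/(0.85 f'_c b) = 73.63 mm.
β₁ = 0.85, so c = a/β₁ = 73.63/0.85 = 86.62 mm.
From the linear strain diagram with ε_cu = 0.003: ε_t = 0.003 (d − c)/c = 0.003 × (570 − 86.62)/86.62 = 0.0167.
Since ε_t ≥ 0.005, the section is tension-controlled.

ε_t ≈ 0.0167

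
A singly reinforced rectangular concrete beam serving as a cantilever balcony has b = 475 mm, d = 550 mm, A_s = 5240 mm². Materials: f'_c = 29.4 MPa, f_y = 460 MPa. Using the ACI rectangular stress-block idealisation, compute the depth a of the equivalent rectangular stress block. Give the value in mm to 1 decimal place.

T = A_s f_y = 5240 × 460 = 2410400 N = 2410.4 kN.
Setting C = 0.85 f'_c a b equal to T: a = 2410400/(0.85 × 29.4 × 475) = 203.1 mm.

a ≈ 203.1 mm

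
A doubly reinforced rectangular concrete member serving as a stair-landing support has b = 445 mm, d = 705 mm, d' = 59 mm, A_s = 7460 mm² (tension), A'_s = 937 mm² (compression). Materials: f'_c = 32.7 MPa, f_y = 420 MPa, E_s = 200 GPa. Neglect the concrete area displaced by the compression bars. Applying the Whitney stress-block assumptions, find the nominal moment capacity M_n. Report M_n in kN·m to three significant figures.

Assume both tension and compression steel yield.
Net tension couple steel: A_s − A'_s = 6523 mm².
a = (A_s − A'_s) f_y / (0.85 f'_c b) = 2739660/(0.85 × 32.7 × 445) = 221.50 mm.
c = a/β₁ = 221.50/0.816 = 271.45 mm; ε'_s = 0.003(c − d')/c = 0.0023 ≥ f_y/E_s = 0.0021, so compression steel does yield.
M_n = (A_s − A'_s) f_y (d − a/2) + A'_s f_y (d − d') = [2739660 × (705 − 110.75) + 393540 × (705 − 59)] × 10⁻⁶ = 1628.04 + 254.23 = 1882.27 kN·m.

M_n ≈ 1880 kN·m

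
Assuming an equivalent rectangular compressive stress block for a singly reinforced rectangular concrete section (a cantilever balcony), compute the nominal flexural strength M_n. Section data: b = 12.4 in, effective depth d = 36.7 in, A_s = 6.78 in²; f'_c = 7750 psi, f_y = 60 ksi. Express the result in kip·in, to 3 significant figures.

T = A_s f_y = 6.78 × 60 = 406.8 kips.
a = T/(0.85 f'_c b) = 406.8/(0.85 × 7.75 × 12.4) = 4.980 in.
M_n = T(d − a/2) = 406.8 × (36.7 − 2.49) = 13916.6 kip·in.

M_n ≈ 13900 kip·in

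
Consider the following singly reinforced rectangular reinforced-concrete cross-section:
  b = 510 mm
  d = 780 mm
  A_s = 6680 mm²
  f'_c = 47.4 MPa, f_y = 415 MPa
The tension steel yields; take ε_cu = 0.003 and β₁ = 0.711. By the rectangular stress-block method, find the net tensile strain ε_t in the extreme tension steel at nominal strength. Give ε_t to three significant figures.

ε_t ≈ 0.00933

a = A_s f_y/(0.85 f'_c b) = 134.91 mm.
β₁ = 0.711, so c = a/β₁ = 134.91/0.711 = 189.75 mm.
From the linear strain diagram with ε_cu = 0.003: ε_t = 0.003 (d − c)/c = 0.003 × (780 − 189.75)/189.75 = 0.00933.
Since ε_t ≥ 0.005, the section is tension-controlled.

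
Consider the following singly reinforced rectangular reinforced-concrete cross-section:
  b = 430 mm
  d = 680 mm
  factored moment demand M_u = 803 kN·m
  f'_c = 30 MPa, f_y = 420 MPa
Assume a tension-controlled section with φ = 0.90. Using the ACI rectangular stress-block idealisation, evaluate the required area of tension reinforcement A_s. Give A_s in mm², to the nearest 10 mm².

A_s ≈ 3460 mm²

M_n = M_u/φ = 803/0.90 = 892.222 kN·m.
With M_n = 0.85 f'_c a b (d − a/2), solve the quadratic for a:
a = d − √(d² − 2M_n/(0.85 f'_c b)) = 680 − √(680² − 2 × 892.222×10⁶/(0.85 × 30 × 430)) = 132.59 mm.
A_s = 0.85 f'_c a b / f_y = 0.85 × 30 × 132.59 × 430 / 420 = 3461.5 mm².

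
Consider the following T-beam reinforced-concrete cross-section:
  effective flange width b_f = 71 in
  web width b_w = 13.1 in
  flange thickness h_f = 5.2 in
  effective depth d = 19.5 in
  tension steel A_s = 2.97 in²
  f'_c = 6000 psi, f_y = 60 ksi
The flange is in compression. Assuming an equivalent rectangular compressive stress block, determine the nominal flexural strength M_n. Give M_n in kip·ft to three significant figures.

Tension: T = A_s f_y = 2.97 × 60 = 178.2 kips.
Try a within the flange: a = T/(0.85 f'_c b_f) = 178.2/(0.85 × 6 × 71) = 0.492 in.
Since a = 0.492 ≤ h_f = 5.2 in, the stress block lies entirely in the flange; analyse as a rectangular beam of width b_f.
M_n = T(d − a/2) = 178.2 × (19.5 − 0.246) = 3431.1 kip·in.
M_n = 3431.1/12 = 285.93 kip·ft.

M_n ≈ 286 kip·ft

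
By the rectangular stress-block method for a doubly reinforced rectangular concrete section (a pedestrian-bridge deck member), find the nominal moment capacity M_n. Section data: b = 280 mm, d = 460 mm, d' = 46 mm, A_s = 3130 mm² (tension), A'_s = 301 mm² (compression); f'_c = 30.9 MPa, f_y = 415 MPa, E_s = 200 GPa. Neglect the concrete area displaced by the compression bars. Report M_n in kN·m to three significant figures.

Assume both tension and compression steel yield.
Net tension couple steel: A_s − A'_s = 2829 mm².
a = (A_s − A'_s) f_y / (0.85 f'_c b) = 1174035/(0.85 × 30.9 × 280) = 159.64 mm.
c = a/β₁ = 159.64/0.829 = 192.57 mm; ε'_s = 0.003(c − d')/c = 0.0023 ≥ f_y/E_s = 0.0021, so compression steel does yield.
M_n = (A_s − A'_s) f_y (d − a/2) + A'_s f_y (d − d') = [1174035 × (460 − 79.82) + 124915 × (460 − 46)] × 10⁻⁶ = 446.34 + 51.71 = 498.05 kN·m.

M_n ≈ 498 kN·m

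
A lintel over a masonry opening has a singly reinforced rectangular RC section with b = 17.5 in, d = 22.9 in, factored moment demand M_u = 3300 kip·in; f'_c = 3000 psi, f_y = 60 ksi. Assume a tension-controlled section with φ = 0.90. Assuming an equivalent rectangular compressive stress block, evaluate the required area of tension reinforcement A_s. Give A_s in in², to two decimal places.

M_n = M_u/φ = 3300/0.90 = 3666.67 kip·in.
From M_n = 0.85 f'_c a b (d − a/2):
a = d − √(d² − 2M_n/(0.85 f'_c b)) = 22.9 − √(22.9² − 2 × 3666.67/(0.85 × 3 × 17.5)) = 3.924 in.
A_s = 0.85 f'_c a b / f_y = 0.85 × 3 × 3.924 × 17.5 / 60 = 2.918 in².

A_s ≈ 2.92 in²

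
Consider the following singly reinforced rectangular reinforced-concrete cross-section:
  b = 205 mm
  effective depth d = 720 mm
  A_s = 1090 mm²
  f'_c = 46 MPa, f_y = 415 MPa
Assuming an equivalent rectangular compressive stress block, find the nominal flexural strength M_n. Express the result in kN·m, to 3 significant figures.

M_n ≈ 313 kN·m

T = A_s f_y = 1090 × 415 = 452350 N = 452.35 kN.
From C = T: a = T/(0.85 f'_c b) = 452350/(0.85 × 46 × 205) = 56.43 mm.
M_n = T(d − a/2) = 452.35 kN × (720 − 28.215) mm = 312.93 kN·m.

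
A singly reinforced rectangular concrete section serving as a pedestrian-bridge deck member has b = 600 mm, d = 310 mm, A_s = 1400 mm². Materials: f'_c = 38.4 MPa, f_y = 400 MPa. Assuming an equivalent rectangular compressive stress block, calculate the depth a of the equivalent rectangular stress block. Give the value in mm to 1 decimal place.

a ≈ 28.6 mm

T = A_s f_y = 1400 × 400 = 560000 N = 560 kN.
Setting C = 0.85 f'_c a b equal to T: a = 560000/(0.85 × 38.4 × 600) = 28.6 mm.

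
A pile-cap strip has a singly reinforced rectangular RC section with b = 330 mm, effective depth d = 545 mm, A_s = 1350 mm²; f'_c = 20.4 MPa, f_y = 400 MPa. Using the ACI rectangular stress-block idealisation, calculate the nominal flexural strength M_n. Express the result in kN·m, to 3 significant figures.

T = A_s f_y = 1350 × 400 = 540000 N = 540 kN.
From C = T: a = T/(0.85 f'_c b) = 540000/(0.85 × 20.4 × 330) = 94.37 mm.
M_n = T(d − a/2) = 540 kN × (545 − 47.185) mm = 268.82 kN·m.

M_n ≈ 269 kN·m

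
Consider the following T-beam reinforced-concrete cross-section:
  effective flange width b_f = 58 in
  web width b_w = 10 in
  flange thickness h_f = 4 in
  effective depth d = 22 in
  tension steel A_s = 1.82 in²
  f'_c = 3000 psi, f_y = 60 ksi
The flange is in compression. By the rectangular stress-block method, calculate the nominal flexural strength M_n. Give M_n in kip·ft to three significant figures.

Tension: T = A_s f_y = 1.82 × 60 = 109.2 kips.
Try a within the flange: a = T/(0.85 f'_c b_f) = 109.2/(0.85 × 3 × 58) = 0.738 in.
Since a = 0.738 ≤ h_f = 4 in, the stress block lies entirely in the flange; analyse as a rectangular beam of width b_f.
M_n = T(d − a/2) = 109.2 × (22 − 0.369) = 2362.1 kip·in.
M_n = 2362.1/12 = 196.84 kip·ft.

M_n ≈ 197 kip·ft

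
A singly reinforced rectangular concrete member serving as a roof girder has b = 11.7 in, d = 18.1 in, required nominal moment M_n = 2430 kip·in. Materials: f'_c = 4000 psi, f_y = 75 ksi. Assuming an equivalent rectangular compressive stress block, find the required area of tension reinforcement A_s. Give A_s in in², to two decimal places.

From M_n = 0.85 f'_c a b (d − a/2):
a = d − √(d² − 2M_n/(0.85 f'_c b)) = 18.1 − √(18.1² − 2 × 2430/(0.85 × 4 × 11.7)) = 3.767 in.
A_s = 0.85 f'_c a b / f_y = 0.85 × 4 × 3.767 × 11.7 / 75 = 1.998 in².

A_s ≈ 2.00 in²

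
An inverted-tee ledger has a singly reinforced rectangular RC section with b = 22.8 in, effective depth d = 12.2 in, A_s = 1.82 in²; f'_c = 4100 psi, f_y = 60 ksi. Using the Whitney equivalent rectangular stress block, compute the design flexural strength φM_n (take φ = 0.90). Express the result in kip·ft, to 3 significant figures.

T = A_s f_y = 1.82 × 60 = 109.2 kips.
a = T/(0.85 f'_c b) = 109.2/(0.85 × 4.1 × 22.8) = 1.374 in.
M_n = T(d − a/2) = 109.2 × (12.2 − 0.687) = 1257.2 kip·in = 1257.2/12 = 104.77 kip·ft.
φM_n = 0.90 × 104.77 = 94.29 kip·ft.

φM_n ≈ 94.3 kip·ft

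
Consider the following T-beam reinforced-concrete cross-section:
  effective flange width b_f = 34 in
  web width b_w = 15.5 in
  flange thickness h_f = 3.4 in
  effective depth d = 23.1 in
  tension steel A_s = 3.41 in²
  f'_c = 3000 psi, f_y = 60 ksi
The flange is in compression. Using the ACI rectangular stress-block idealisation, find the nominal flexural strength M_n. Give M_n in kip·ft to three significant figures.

Tension: T = A_s f_y = 3.41 × 60 = 204.6 kips.
Try a within the flange: a = T/(0.85 f'_c b_f) = 204.6/(0.85 × 3 × 34) = 2.360 in.
Since a = 2.360 ≤ h_f = 3.4 in, the stress block lies entirely in the flange; analyse as a rectangular beam of width b_f.
M_n = T(d − a/2) = 204.6 × (23.1 − 1.18) = 4484.8 kip·in.
M_n = 4484.8/12 = 373.73 kip·ft.

M_n ≈ 374 kip·ft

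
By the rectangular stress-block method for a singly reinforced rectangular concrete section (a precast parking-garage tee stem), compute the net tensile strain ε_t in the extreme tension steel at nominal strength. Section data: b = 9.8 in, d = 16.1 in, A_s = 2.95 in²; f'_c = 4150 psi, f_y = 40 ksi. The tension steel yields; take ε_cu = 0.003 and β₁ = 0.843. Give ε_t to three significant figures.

ε_t ≈ 0.00893

a = A_s f_y/(0.85 f'_c b) = 3.413 in.
β₁ = 0.843, so c = a/β₁ = 3.413/0.843 = 4.049 in.
From the linear strain diagram with ε_cu = 0.003: ε_t = 0.003 (d − c)/c = 0.003 × (16.1 − 4.049)/4.049 = 0.00893.
Since ε_t ≥ 0.005, the section is tension-controlled.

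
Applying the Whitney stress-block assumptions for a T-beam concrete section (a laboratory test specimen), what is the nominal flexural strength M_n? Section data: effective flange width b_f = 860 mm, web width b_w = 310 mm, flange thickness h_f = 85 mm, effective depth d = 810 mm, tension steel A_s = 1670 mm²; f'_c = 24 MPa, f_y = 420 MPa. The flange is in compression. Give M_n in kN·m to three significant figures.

M_n ≈ 554 kN·m

Tension: T = A_s f_y = 1670 × 420 = 701400 N.
Try a within the flange: a = T/(0.85 f'_c b_f) = 701400/(0.85 × 24 × 860) = 39.98 mm.
Since a = 39.98 ≤ h_f = 85 mm, the stress block lies entirely in the flange; analyse as a rectangular beam of width b_f.
M_n = T(d − a/2) = 701400 × (810 − 19.99) = 554.11 × 10⁶ N·mm.
M_n = 554.11 kN·m.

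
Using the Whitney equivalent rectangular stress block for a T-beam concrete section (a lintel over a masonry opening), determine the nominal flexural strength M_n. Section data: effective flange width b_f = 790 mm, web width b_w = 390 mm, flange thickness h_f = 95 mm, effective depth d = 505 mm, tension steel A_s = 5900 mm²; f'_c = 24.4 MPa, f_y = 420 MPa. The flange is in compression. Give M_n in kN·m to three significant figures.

M_n ≈ 1040 kN·m

Tension: T = A_s f_y = 5900 × 420 = 2478000 N.
Try a within the flange: a = T/(0.85 f'_c b_f) = 2478000/(0.85 × 24.4 × 790) = 151.24 mm.
a = 151.24 > h_f = 95 mm: the block extends into the web. Split into flange-overhang and web parts.
C_f = 0.85 f'_c (b_f − b_w) h_f = 0.85 × 24.4 × (790 − 390) × 95 = 788120 N.
Remaining web compression depth: a_w = (T − C_f)/(0.85 f'_c b_w) = (2478000 − 788120)/(0.85 × 24.4 × 390) = 208.92 mm.
M_n = C_f(d − h_f/2) + (T − C_f)(d − a_w/2) = 788120 × (505 − 47.5) + 1689880 × (505 − 104.46) = 360.56 + 676.86 = 1037.42 × 10⁶ N·mm.
M_n = 1037.42 kN·m.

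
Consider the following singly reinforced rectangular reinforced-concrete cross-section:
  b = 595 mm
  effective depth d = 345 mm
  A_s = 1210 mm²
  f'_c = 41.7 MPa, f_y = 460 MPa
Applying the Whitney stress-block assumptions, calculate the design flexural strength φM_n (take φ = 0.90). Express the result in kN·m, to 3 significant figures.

T = A_s f_y = 1210 × 460 = 556600 N = 556.6 kN.
From C = T: a = T/(0.85 f'_c b) = 556600/(0.85 × 41.7 × 595) = 26.39 mm.
M_n = T(d − a/2) = 556.6 kN × (345 − 13.195) mm = 184.68 kN·m.
φM_n = 0.90 × 184.68 = 166.21 kN·m.

φM_n ≈ 166 kN·m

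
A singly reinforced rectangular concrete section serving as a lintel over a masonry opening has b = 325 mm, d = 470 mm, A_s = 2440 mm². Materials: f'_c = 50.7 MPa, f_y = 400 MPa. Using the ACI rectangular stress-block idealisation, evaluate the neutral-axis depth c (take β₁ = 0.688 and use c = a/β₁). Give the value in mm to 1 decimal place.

T = A_s f_y = 2440 × 400 = 976000 N = 976 kN.
Setting C = 0.85 f'_c a b equal to T: a = 976000/(0.85 × 50.7 × 325) = 69.685 mm.
With β₁ = 0.688, c = a/β₁ = 69.685/0.688 = 101.3 mm.

c ≈ 101.3 mm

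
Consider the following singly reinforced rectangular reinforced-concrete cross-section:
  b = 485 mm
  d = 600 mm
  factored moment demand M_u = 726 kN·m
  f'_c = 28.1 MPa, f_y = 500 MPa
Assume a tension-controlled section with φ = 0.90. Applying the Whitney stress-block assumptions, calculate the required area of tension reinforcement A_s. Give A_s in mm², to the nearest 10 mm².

A_s ≈ 3020 mm²

M_n = M_u/φ = 726/0.90 = 806.667 kN·m.
With M_n = 0.85 f'_c a b (d − a/2), solve the quadratic for a:
a = d − √(d² − 2M_n/(0.85 f'_c b)) = 600 − √(600² − 2 × 806.667×10⁶/(0.85 × 28.1 × 485)) = 130.18 mm.
A_s = 0.85 f'_c a b / f_y = 0.85 × 28.1 × 130.18 × 485 / 500 = 3016.1 mm².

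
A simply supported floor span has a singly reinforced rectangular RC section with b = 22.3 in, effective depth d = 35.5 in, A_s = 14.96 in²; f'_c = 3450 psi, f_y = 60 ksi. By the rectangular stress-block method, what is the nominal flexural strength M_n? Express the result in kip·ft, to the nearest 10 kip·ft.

M_n ≈ 2140 kip·ft

T = A_s f_y = 14.96 × 60 = 897.6 kips.
a = T/(0.85 f'_c b) = 897.6/(0.85 × 3.45 × 22.3) = 13.726 in.
M_n = T(d − a/2) = 897.6 × (35.5 − 6.863) = 25704.6 kip·in = 25704.6/12 = 2142.05 kip·ft.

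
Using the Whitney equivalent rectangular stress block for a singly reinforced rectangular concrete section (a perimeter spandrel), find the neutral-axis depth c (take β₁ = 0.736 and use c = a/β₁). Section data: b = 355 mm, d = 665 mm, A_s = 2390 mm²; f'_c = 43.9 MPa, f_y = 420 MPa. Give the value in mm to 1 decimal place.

c ≈ 103.0 mm

T = A_s f_y = 2390 × 420 = 1003800 N = 1003.8 kN.
Setting C = 0.85 f'_c a b equal to T: a = 1003800/(0.85 × 43.9 × 355) = 75.777 mm.
With β₁ = 0.736, c = a/β₁ = 75.777/0.736 = 103.0 mm.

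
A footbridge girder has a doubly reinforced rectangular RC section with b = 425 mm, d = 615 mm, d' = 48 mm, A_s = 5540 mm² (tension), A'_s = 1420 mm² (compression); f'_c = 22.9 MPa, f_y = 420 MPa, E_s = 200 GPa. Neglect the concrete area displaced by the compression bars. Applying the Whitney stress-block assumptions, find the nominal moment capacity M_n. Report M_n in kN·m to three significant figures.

M_n ≈ 1220 kN·m

Assume both tension and compression steel yield.
Net tension couple steel: A_s − A'_s = 4120 mm².
a = (A_s − A'_s) f_y / (0.85 f'_c b) = 1730400/(0.85 × 22.9 × 425) = 209.17 mm.
c = a/β₁ = 209.17/0.85 = 246.08 mm; ε'_s = 0.003(c − d')/c = 0.0024 ≥ f_y/E_s = 0.0021, so compression steel does yield.
M_n = (A_s − A'_s) f_y (d − a/2) + A'_s f_y (d − d') = [1730400 × (615 − 104.585) + 596400 × (615 − 48)] × 10⁻⁶ = 883.22 + 338.16 = 1221.38 kN·m.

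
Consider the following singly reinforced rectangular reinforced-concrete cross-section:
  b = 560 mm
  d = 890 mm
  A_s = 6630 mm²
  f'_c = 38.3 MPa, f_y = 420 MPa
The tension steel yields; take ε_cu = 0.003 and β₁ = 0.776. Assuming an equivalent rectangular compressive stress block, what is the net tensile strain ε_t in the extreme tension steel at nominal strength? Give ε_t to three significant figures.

ε_t ≈ 0.0106

a = A_s f_y/(0.85 f'_c b) = 152.74 mm.
β₁ = 0.776, so c = a/β₁ = 152.74/0.776 = 196.83 mm.
From the linear strain diagram with ε_cu = 0.003: ε_t = 0.003 (d − c)/c = 0.003 × (890 − 196.83)/196.83 = 0.0106.
Since ε_t ≥ 0.005, the section is tension-controlled.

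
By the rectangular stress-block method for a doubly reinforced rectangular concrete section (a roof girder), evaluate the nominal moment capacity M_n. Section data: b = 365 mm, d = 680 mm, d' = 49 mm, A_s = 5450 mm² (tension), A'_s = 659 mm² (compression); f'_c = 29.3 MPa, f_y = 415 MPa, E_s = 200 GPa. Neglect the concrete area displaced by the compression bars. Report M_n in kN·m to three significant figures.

Assume both tension and compression steel yield.
Net tension couple steel: A_s − A'_s = 4791 mm².
a = (A_s − A'_s) f_y / (0.85 f'_c b) = 1988265/(0.85 × 29.3 × 365) = 218.72 mm.
c = a/β₁ = 218.72/0.841 = 260.07 mm; ε'_s = 0.003(c − d')/c = 0.0024 ≥ f_y/E_s = 0.0021, so compression steel does yield.
M_n = (A_s − A'_s) f_y (d − a/2) + A'_s f_y (d − d') = [1988265 × (680 − 109.36) + 273485 × (680 − 49)] × 10⁻⁶ = 1134.58 + 172.57 = 1307.15 kN·m.

M_n ≈ 1310 kN·m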